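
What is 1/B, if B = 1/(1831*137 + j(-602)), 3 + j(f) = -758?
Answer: 250086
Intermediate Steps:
j(f) = -761 (j(f) = -3 - 758 = -761)
B = 1/250086 (B = 1/(1831*137 - 761) = 1/(250847 - 761) = 1/250086 ≈ 3.9986e-6)
1/B = 1/(1/250086) = 250086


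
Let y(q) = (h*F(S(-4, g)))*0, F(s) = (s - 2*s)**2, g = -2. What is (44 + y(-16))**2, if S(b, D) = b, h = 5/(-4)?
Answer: 1936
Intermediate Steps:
h = -5/4 (h = 5*(-1/4) = -5/4 ≈ -1.2500)
F(s) = s**2 (F(s) = (-s)**2 = s**2)
y(q) = 0 (y(q) = -5/4*(-4)**2*0 = -5/4*16*0 = -20*0 = 0)
(44 + y(-16))**2 = (44 + 0)**2 = 44**2 = 1936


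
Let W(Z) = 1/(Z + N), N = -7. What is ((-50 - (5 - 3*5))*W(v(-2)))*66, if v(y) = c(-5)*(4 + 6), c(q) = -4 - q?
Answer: -880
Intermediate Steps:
v(y) = 10 (v(y) = (-4 - 1*(-5))*(4 + 6) = (-4 + 5)*10 = 1*10 = 10)
W(Z) = 1/(-7 + Z) (W(Z) = 1/(Z - 7) = 1/(-7 + Z))
((-50 - (5 - 3*5))*W(v(-2)))*66 = ((-50 - (5 - 3*5))/(-7 + 10))*66 = ((-50 - (5 - 15))/3)*66 = ((-50 - 1*(-10))*(1/3))*66 = ((-50 + 10)*(1/3))*66 = -40*1/3*66 = -40/3*66 = -880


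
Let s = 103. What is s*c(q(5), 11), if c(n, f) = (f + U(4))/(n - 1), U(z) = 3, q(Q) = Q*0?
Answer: -1442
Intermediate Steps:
q(Q) = 0
c(n, f) = (3 + f)/(-1 + n) (c(n, f) = (f + 3)/(n - 1) = (3 + f)/(-1 + n))
s*c(q(5), 11) = 103*((3 + 11)/(-1 + 0)) = 103*(14/(-1)) = 103*(-1*14) = 103*(-14) = -1442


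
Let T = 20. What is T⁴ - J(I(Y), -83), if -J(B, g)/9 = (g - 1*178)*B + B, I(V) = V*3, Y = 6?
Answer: 117880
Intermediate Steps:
I(V) = 3*V
J(B, g) = -9*B - 9*B*(-178 + g) (J(B, g) = -9*((g - 1*178)*B + B) = -9*((g - 178)*B + B) = -9*((-178 + g)*B + B) = -9*(B*(-178 + g) + B) = -9*(B + B*(-178 + g)) = -9*B - 9*B*(-178 + g))
T⁴ - J(I(Y), -83) = 20⁴ - 9*3*6*(177 - 1*(-83)) = 160000 - 9*18*(177 + 83) = 160000 - 9*18*260 = 160000 - 1*42120 = 160000 - 42120 = 117880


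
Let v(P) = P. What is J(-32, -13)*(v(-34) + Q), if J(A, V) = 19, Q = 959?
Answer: 17575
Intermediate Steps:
J(-32, -13)*(v(-34) + Q) = 19*(-34 + 959) = 19*925 = 17575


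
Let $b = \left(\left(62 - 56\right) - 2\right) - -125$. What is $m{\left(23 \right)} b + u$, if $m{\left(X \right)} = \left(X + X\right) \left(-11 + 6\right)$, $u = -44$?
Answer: $-29714$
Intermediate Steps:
$m{\left(X \right)} = - 10 X$ ($m{\left(X \right)} = 2 X \left(-5\right) = - 10 X$)
$b = 129$ ($b = \left(\left(62 - 56\right) - 2\right) + 125 = \left(6 - 2\right) + 125 = 4 + 125 = 129$)
$m{\left(23 \right)} b + u = \left(-10\right) 23 \cdot 129 - 44 = \left(-230\right) 129 - 44 = -29670 - 44 = -29714$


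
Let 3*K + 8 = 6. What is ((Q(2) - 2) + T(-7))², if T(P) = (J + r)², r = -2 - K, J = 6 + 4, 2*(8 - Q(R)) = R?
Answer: 519841/81 ≈ 6417.8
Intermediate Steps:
K = -⅔ (K = -8/3 + (⅓)*6 = -8/3 + 2 = -⅔ ≈ -0.66667)
Q(R) = 8 - R/2
J = 10
r = -4/3 (r = -2 - 1*(-⅔) = -2 + ⅔ = -4/3 ≈ -1.3333)
T(P) = 676/9 (T(P) = (10 - 4/3)² = (26/3)² = 676/9)
((Q(2) - 2) + T(-7))² = (((8 - ½*2) - 2) + 676/9)² = (((8 - 1) - 2) + 676/9)² = ((7 - 2) + 676/9)² = (5 + 676/9)² = (721/9)² = 519841/81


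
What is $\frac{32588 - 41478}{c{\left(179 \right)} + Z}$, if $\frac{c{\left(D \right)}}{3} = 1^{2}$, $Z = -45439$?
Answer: $\frac{4445}{22718} \approx 0.19566$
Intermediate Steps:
$c{\left(D \right)} = 3$ ($c{\left(D \right)} = 3 \cdot 1^{2} = 3 \cdot 1 = 3$)
$\frac{32588 - 41478}{c{\left(179 \right)} + Z} = \frac{32588 - 41478}{3 - 45439} = - \frac{8890}{-45436} = \left(-8890\right) \left(- \frac{1}{45436}\right) = \frac{4445}{22718}$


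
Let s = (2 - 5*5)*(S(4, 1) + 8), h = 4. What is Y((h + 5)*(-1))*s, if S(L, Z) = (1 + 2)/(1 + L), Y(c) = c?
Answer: 8901/5 ≈ 1780.2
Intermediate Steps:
S(L, Z) = 3/(1 + L)
s = -989/5 (s = (2 - 5*5)*(3/(1 + 4) + 8) = (2 - 25)*(3/5 + 8) = -23*(3*(⅕) + 8) = -23*(⅗ + 8) = -23*43/5 = -989/5 ≈ -197.80)
Y((h + 5)*(-1))*s = ((4 + 5)*(-1))*(-989/5) = (9*(-1))*(-989/5) = -9*(-989/5) = 8901/5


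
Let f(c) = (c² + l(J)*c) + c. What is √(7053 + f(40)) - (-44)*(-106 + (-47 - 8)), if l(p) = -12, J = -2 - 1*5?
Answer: -7084 + √8213 ≈ -6993.4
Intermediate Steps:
J = -7 (J = -2 - 5 = -7)
f(c) = c² - 11*c (f(c) = (c² - 12*c) + c = c² - 11*c)
√(7053 + f(40)) - (-44)*(-106 + (-47 - 8)) = √(7053 + 40*(-11 + 40)) - (-44)*(-106 + (-47 - 8)) = √(7053 + 40*29) - (-44)*(-106 - 55) = √(7053 + 1160) - (-44)*(-161) = √8213 - 1*7084 = √8213 - 7084 = -7084 + √8213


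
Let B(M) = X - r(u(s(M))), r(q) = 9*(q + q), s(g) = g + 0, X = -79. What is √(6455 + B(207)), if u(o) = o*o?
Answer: I*√764906 ≈ 874.59*I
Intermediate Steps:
s(g) = g
u(o) = o²
r(q) = 18*q (r(q) = 9*(2*q) = 18*q)
B(M) = -79 - 18*M²
√(6455 + B(207)) = √(6455 + (-79 - 18*207²)) = √(6455 + (-79 - 18*42849)) = √(6455 + (-79 - 771282)) = √(6455 - 771361) = √(-764906) = I*√764906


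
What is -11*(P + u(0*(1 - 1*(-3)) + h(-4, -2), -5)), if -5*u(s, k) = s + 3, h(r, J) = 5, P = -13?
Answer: 803/5 ≈ 160.60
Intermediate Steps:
u(s, k) = -3/5 - s/5 (u(s, k) = -(s + 3)/5 = -(3 + s)/5 = -3/5 - s/5)
-11*(P + u(0*(1 - 1*(-3)) + h(-4, -2), -5)) = -11*(-13 + (-3/5 - (0*(1 - 1*(-3)) + 5)/5)) = -11*(-13 + (-3/5 - (0*(1 + 3) + 5)/5)) = -11*(-13 + (-3/5 - (0*4 + 5)/5)) = -11*(-13 + (-3/5 - (0 + 5)/5)) = -11*(-13 + (-3/5 - 1/5*5)) = -11*(-13 + (-3/5 - 1)) = -11*(-13 - 8/5) = -11*(-73/5) = 803/5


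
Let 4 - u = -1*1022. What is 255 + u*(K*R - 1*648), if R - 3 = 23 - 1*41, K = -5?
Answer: -587643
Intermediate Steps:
R = -15 (R = 3 + (23 - 1*41) = 3 + (23 - 41) = 3 - 18 = -15)
u = 1026 (u = 4 - (-1)*1022 = 4 - 1*(-1022) = 4 + 1022 = 1026)
255 + u*(K*R - 1*648) = 255 + 1026*(-5*(-15) - 1*648) = 255 + 1026*(75 - 648) = 255 + 1026*(-573) = 255 - 587898 = -587643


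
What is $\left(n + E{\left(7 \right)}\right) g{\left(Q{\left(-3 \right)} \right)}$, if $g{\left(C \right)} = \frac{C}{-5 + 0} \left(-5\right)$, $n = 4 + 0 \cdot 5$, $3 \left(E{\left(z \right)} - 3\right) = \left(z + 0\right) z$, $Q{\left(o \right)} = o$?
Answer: $-70$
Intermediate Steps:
$E{\left(z \right)} = 3 + \frac{z^{2}}{3}$ ($E{\left(z \right)} = 3 + \frac{\left(z + 0\right) z}{3} = 3 + \frac{z z}{3} = 3 + \frac{z^{2}}{3}$)
$n = 4$ ($n = 4 + 0 = 4$)
$g{\left(C \right)} = C$ ($g{\left(C \right)} = \frac{C}{-5} \left(-5\right) = C \left(- \frac{1}{5}\right) \left(-5\right) = - \frac{C}{5} \left(-5\right) = C$)
$\left(n + E{\left(7 \right)}\right) g{\left(Q{\left(-3 \right)} \right)} = \left(4 + \left(3 + \frac{7^{2}}{3}\right)\right) \left(-3\right) = \left(4 + \left(3 + \frac{1}{3} \cdot 49\right)\right) \left(-3\right) = \left(4 + \left(3 + \frac{49}{3}\right)\right) \left(-3\right) = \left(4 + \frac{58}{3}\right) \left(-3\right) = \frac{70}{3} \left(-3\right) = -70$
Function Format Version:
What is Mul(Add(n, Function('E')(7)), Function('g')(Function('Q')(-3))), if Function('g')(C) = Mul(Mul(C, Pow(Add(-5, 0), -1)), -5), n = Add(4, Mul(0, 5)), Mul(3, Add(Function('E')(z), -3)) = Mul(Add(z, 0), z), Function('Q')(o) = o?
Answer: -70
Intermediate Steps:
Function('E')(z) = Add(3, Mul(Rational(1, 3), Pow(z, 2))) (Function('E')(z) = Add(3, Mul(Rational(1, 3), Mul(Add(z, 0), z))) = Add(3, Mul(Rational(1, 3), Mul(z, z))) = Add(3, Mul(Rational(1, 3), Pow(z, 2))))
n = 4 (n = Add(4, 0) = 4)
Function('g')(C) = C (Function('g')(C) = Mul(Mul(C, Pow(-5, -1)), -5) = Mul(Mul(C, Rational(-1, 5)), -5) = Mul(Mul(Rational(-1, 5), C), -5) = C)
Mul(Add(n, Function('E')(7)), Function('g')(Function('Q')(-3))) = Mul(Add(4, Add(3, Mul(Rational(1, 3), Pow(7, 2)))), -3) = Mul(Add(4, Add(3, Mul(Rational(1, 3), 49))), -3) = Mul(Add(4, Add(3, Rational(49, 3))), -3) = Mul(Add(4, Rational(58, 3)), -3) = Mul(Rational(70, 3), -3) = -70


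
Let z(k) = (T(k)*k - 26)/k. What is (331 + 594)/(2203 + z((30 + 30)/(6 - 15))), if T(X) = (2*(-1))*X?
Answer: 27750/66607 ≈ 0.41662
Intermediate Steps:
T(X) = -2*X
z(k) = (-26 - 2*k²)/k (z(k) = ((-2*k)*k - 26)/k = (-2*k² - 26)/k = (-26 - 2*k²)/k)
(331 + 594)/(2203 + z((30 + 30)/(6 - 15))) = (331 + 594)/(2203 + (-26*(6 - 15)/(30 + 30) - 2*(30 + 30)/(6 - 15))) = 925/(2203 + (-26/(60/(-9)) - 120/(-9))) = 925/(2203 + (-26/(60*(-⅑)) - 120*(-1)/9)) = 925/(2203 + (-26/(-20/3) - 2*(-20/3))) = 925/(2203 + (-26*(-3/20) + 40/3)) = 925/(2203 + (39/10 + 40/3)) = 925/(2203 + 517/30) = 925/(66607/30) = 925*(30/66607) = 27750/66607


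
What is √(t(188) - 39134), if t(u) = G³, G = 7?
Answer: I*√38791 ≈ 196.95*I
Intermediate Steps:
t(u) = 343 (t(u) = 7³ = 343)
√(t(188) - 39134) = √(343 - 39134) = √(-38791) = I*√38791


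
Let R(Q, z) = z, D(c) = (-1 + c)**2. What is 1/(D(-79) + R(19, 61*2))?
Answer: 1/6522 ≈ 0.00015333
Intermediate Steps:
1/(D(-79) + R(19, 61*2)) = 1/((-1 - 79)**2 + 61*2) = 1/((-80)**2 + 122) = 1/(6400 + 122) = 1/6522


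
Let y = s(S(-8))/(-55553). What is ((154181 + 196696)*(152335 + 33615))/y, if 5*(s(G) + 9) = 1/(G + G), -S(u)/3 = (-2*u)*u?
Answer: 13918416395393088000/34559 ≈ 4.0274e+14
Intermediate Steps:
S(u) = 6*u² (S(u) = -3*(-2*u)*u = -(-6)*u² = 6*u²)
s(G) = -9 + 1/(10*G) (s(G) = -9 + 1/(5*(G + G)) = -9 + 1/(5*((2*G))) = -9 + (1/(2*G))/5 = -9 + 1/(10*G))
y = 34559/213323520 (y = (-9 + 1/(10*((6*(-8)²))))/(-55553) = (-9 + 1/(10*((6*64))))*(-1/55553) = (-9 + (⅒)/384)*(-1/55553) = (-9 + (⅒)*(1/384))*(-1/55553) = (-9 + 1/3840)*(-1/55553) = -34559/3840*(-1/55553) = 34559/213323520 ≈ 0.00016200)
((154181 + 196696)*(152335 + 33615))/y = ((154181 + 196696)*(152335 + 33615))/(34559/213323520) = (350877*185950)*(213323520/34559) = 65245578150*(213323520/34559) = 13918416395393088000/34559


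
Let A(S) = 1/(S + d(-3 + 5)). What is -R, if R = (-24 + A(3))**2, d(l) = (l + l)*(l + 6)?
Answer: -703921/1225 ≈ -574.63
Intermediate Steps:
d(l) = 2*l*(6 + l) (d(l) = (2*l)*(6 + l) = 2*l*(6 + l))
A(S) = 1/(32 + S) (A(S) = 1/(S + 2*(-3 + 5)*(6 + (-3 + 5))) = 1/(S + 2*2*(6 + 2)) = 1/(S + 2*2*8) = 1/(S + 32) = 1/(32 + S))
R = 703921/1225 (R = (-24 + 1/(32 + 3))**2 = (-24 + 1/35)**2 = (-839/35)**2 = 703921/1225 ≈ 574.63)
-R = -1*703921/1225 = -703921/1225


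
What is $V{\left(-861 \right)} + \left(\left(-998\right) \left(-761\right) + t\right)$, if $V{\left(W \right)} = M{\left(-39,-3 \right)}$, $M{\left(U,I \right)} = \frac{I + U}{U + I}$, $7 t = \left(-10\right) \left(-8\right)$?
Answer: $\frac{5316433}{7} \approx 7.5949 \cdot 10^{5}$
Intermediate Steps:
$t = \frac{80}{7}$ ($t = \frac{\left(-10\right) \left(-8\right)}{7} = \frac{1}{7} \cdot 80 = \frac{80}{7} \approx 11.429$)
$M{\left(U,I \right)} = 1$ ($M{\left(U,I \right)} = \frac{I + U}{I + U} = 1$)
$V{\left(W \right)} = 1$
$V{\left(-861 \right)} + \left(\left(-998\right) \left(-761\right) + t\right) = 1 + \left(\left(-998\right) \left(-761\right) + \frac{80}{7}\right) = 1 + \left(759478 + \frac{80}{7}\right) = 1 + \frac{5316426}{7} = \frac{5316433}{7}$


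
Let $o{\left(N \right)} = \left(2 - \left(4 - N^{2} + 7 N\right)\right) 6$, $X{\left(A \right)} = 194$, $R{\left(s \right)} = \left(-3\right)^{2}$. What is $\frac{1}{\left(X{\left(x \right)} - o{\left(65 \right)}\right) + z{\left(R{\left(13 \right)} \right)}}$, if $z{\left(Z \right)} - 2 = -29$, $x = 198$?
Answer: $- \frac{1}{22441} \approx -4.4561 \cdot 10^{-5}$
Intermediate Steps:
$R{\left(s \right)} = 9$
$z{\left(Z \right)} = -27$ ($z{\left(Z \right)} = 2 - 29 = -27$)
$o{\left(N \right)} = -12 - 42 N + 6 N^{2}$ ($o{\left(N \right)} = \left(2 - \left(4 - N^{2} + 7 N\right)\right) 6 = \left(-2 + N^{2} - 7 N\right) 6 = -12 - 42 N + 6 N^{2}$)
$\frac{1}{\left(X{\left(x \right)} - o{\left(65 \right)}\right) + z{\left(R{\left(13 \right)} \right)}} = \frac{1}{\left(194 - \left(-12 - 2730 + 6 \cdot 65^{2}\right)\right) - 27} = \frac{1}{\left(194 - \left(-12 - 2730 + 6 \cdot 4225\right)\right) - 27} = \frac{1}{\left(194 - \left(-12 - 2730 + 25350\right)\right) - 27} = \frac{1}{\left(194 - 22608\right) - 27} = \frac{1}{-22414 - 27} = \frac{1}{-22441} = - \frac{1}{22441}$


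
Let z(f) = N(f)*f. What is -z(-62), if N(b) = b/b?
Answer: 62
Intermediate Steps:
N(b) = 1
z(f) = f (z(f) = 1*f = f)
-z(-62) = -1*(-62) = 62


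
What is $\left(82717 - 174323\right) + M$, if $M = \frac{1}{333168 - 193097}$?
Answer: $- \frac{12831344025}{140071} \approx -91606.0$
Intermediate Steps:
$M = \frac{1}{140071} \approx 7.1392 \cdot 10^{-6}$
$\left(82717 - 174323\right) + M = \left(82717 - 174323\right) + \frac{1}{140071} = -91606 + \frac{1}{140071} = - \frac{12831344025}{140071}$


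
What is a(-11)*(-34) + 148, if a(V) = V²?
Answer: -3966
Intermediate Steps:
a(-11)*(-34) + 148 = (-11)²*(-34) + 148 = 121*(-34) + 148 = -4114 + 148 = -3966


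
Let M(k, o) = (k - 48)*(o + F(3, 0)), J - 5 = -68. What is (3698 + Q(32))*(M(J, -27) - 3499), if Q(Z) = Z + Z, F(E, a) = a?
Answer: -1888524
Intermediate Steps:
J = -63 (J = 5 - 68 = -63)
M(k, o) = o*(-48 + k) (M(k, o) = (k - 48)*(o + 0) = (-48 + k)*o = o*(-48 + k))
Q(Z) = 2*Z
(3698 + Q(32))*(M(J, -27) - 3499) = (3698 + 2*32)*(-27*(-48 - 63) - 3499) = (3698 + 64)*(-27*(-111) - 3499) = 3762*(2997 - 3499) = 3762*(-502) = -1888524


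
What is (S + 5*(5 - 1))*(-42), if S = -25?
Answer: 210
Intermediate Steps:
(S + 5*(5 - 1))*(-42) = (-25 + 5*(5 - 1))*(-42) = (-25 + 5*4)*(-42) = (-25 + 20)*(-42) = -5*(-42) = 210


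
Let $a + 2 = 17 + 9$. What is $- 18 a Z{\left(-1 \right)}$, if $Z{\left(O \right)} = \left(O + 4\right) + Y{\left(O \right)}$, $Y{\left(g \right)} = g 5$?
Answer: $864$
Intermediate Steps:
$a = 24$ ($a = -2 + \left(17 + 9\right) = -2 + 26 = 24$)
$Y{\left(g \right)} = 5 g$
$Z{\left(O \right)} = 4 + 6 O$ ($Z{\left(O \right)} = \left(O + 4\right) + 5 O = \left(4 + O\right) + 5 O = 4 + 6 O$)
$- 18 a Z{\left(-1 \right)} = \left(-18\right) 24 \left(4 + 6 \left(-1\right)\right) = - 432 \left(4 - 6\right) = \left(-432\right) \left(-2\right) = 864$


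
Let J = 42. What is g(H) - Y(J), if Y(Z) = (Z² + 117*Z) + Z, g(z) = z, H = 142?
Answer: -6578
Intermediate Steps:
Y(Z) = Z² + 118*Z
g(H) - Y(J) = 142 - 42*(118 + 42) = 142 - 42*160 = 142 - 1*6720 = 142 - 6720 = -6578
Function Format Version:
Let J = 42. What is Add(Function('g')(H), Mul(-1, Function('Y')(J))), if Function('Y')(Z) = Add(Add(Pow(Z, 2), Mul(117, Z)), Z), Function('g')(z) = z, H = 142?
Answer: -6578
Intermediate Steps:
Function('Y')(Z) = Add(Pow(Z, 2), Mul(118, Z))
Add(Function('g')(H), Mul(-1, Function('Y')(J))) = Add(142, Mul(-1, Mul(42, Add(118, 42)))) = Add(142, Mul(-1, Mul(42, 160))) = Add(142, Mul(-1, 6720)) = Add(142, -6720) = -6578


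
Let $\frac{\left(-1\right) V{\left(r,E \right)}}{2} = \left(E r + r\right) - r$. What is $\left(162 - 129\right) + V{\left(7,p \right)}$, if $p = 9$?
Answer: $-93$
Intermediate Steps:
$V{\left(r,E \right)} = - 2 E r$ ($V{\left(r,E \right)} = - 2 \left(\left(E r + r\right) - r\right) = - 2 \left(\left(r + E r\right) - r\right) = - 2 E r$)
$\left(162 - 129\right) + V{\left(7,p \right)} = \left(162 - 129\right) - 18 \cdot 7 = 33 - 126 = -93$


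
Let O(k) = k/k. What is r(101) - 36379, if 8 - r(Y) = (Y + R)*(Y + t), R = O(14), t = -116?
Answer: -34841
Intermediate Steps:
O(k) = 1
R = 1
r(Y) = 8 - (1 + Y)*(-116 + Y) (r(Y) = 8 - (Y + 1)*(Y - 116) = 8 - (1 + Y)*(-116 + Y))
r(101) - 36379 = (124 - 1*101² + 115*101) - 36379 = (124 - 1*10201 + 11615) - 36379 = (124 - 10201 + 11615) - 36379 = 1538 - 36379 = -34841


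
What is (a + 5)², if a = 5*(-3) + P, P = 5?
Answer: 25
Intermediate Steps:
a = -10 (a = 5*(-3) + 5 = -15 + 5 = -10)
(a + 5)² = (-10 + 5)² = (-5)² = 25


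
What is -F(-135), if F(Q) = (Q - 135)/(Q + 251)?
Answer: 135/58 ≈ 2.3276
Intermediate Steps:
F(Q) = (-135 + Q)/(251 + Q)
-F(-135) = -(-135 - 135)/(251 - 135) = -(-270)/116 = -1*(-135/58) = 135/58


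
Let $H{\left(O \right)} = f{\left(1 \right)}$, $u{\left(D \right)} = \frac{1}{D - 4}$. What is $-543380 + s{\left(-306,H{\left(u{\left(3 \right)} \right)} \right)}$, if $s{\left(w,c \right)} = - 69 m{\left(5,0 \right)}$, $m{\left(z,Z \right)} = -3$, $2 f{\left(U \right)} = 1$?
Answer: $-543173$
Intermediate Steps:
$u{\left(D \right)} = \frac{1}{-4 + D}$
$f{\left(U \right)} = \frac{1}{2}$ ($f{\left(U \right)} = \frac{1}{2} \cdot 1 = \frac{1}{2}$)
$H{\left(O \right)} = \frac{1}{2}$
$s{\left(w,c \right)} = 207$ ($s{\left(w,c \right)} = \left(-69\right) \left(-3\right) = 207$)
$-543380 + s{\left(-306,H{\left(u{\left(3 \right)} \right)} \right)} = -543380 + 207 = -543173$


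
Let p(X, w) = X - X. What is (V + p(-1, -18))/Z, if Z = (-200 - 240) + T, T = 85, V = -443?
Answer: 443/355 ≈ 1.2479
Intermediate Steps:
p(X, w) = 0
Z = -355 (Z = (-200 - 240) + 85 = -440 + 85 = -355)
(V + p(-1, -18))/Z = (-443 + 0)/(-355) = -443*(-1/355) = 443/355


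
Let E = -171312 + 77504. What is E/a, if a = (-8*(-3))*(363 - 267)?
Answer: -5863/144 ≈ -40.715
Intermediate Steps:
E = -93808
a = 2304 (a = 24*96 = 2304)
E/a = -93808/2304 = -93808*1/2304 = -5863/144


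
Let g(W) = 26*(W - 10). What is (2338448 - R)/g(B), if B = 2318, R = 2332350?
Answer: 3049/30004 ≈ 0.10162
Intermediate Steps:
g(W) = -260 + 26*W (g(W) = 26*(-10 + W) = -260 + 26*W)
(2338448 - R)/g(B) = (2338448 - 1*2332350)/(-260 + 26*2318) = (2338448 - 2332350)/(-260 + 60268) = 6098/60008 = 6098*(1/60008) = 3049/30004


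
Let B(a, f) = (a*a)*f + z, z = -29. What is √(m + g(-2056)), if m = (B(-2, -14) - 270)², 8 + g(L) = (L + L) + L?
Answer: √119849 ≈ 346.19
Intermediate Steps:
B(a, f) = -29 + f*a² (B(a, f) = (a*a)*f - 29 = a²*f - 29 = f*a² - 29 = -29 + f*a²)
g(L) = -8 + 3*L (g(L) = -8 + ((L + L) + L) = -8 + (2*L + L) = -8 + 3*L)
m = 126025 (m = ((-29 - 14*(-2)²) - 270)² = ((-29 - 14*4) - 270)² = ((-29 - 56) - 270)² = (-85 - 270)² = (-355)² = 126025)
√(m + g(-2056)) = √(126025 + (-8 + 3*(-2056))) = √(126025 + (-8 - 6168)) = √(126025 - 6176) = √119849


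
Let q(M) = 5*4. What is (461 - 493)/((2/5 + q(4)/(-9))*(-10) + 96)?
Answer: -72/257 ≈ -0.28016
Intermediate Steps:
q(M) = 20
(461 - 493)/((2/5 + q(4)/(-9))*(-10) + 96) = (461 - 493)/((2/5 + 20/(-9))*(-10) + 96) = -32/((2*(1/5) + 20*(-1/9))*(-10) + 96) = -32/((2/5 - 20/9)*(-10) + 96) = -32/(-82/45*(-10) + 96) = -32/(164/9 + 96) = -32/1028/9 = -32*9/1028 = -72/257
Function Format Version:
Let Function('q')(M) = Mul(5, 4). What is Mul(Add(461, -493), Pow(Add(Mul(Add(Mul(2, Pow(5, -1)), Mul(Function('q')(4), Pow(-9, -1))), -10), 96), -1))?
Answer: Rational(-72, 257) ≈ -0.28016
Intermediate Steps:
Function('q')(M) = 20
Mul(Add(461, -493), Pow(Add(Mul(Add(Mul(2, Pow(5, -1)), Mul(Function('q')(4), Pow(-9, -1))), -10), 96), -1)) = Mul(Add(461, -493), Pow(Add(Mul(Add(Mul(2, Pow(5, -1)), Mul(20, Pow(-9, -1))), -10), 96), -1)) = Mul(-32, Pow(Add(Mul(Add(Mul(2, Rational(1, 5)), Mul(20, Rational(-1, 9))), -10), 96), -1)) = Mul(-32, Pow(Add(Mul(Add(Rational(2, 5), Rational(-20, 9)), -10), 96), -1)) = Mul(-32, Pow(Add(Mul(Rational(-82, 45), -10), 96), -1)) = Mul(-32, Pow(Add(Rational(164, 9), 96), -1)) = Mul(-32, Pow(Rational(1028, 9), -1)) = Mul(-32, Rational(9, 1028)) = Rational(-72, 257)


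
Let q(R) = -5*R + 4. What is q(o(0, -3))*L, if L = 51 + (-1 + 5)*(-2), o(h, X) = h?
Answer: 172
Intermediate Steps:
q(R) = 4 - 5*R
L = 43 (L = 51 + 4*(-2) = 51 - 8 = 43)
q(o(0, -3))*L = (4 - 5*0)*43 = (4 + 0)*43 = 4*43 = 172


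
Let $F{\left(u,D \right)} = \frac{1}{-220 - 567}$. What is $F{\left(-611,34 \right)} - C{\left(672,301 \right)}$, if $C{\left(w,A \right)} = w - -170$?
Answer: $- \frac{662655}{787} \approx -842.0$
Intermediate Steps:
$C{\left(w,A \right)} = 170 + w$ ($C{\left(w,A \right)} = w + 170 = 170 + w$)
$F{\left(u,D \right)} = - \frac{1}{787}$ ($F{\left(u,D \right)} = \frac{1}{-787} = - \frac{1}{787}$)
$F{\left(-611,34 \right)} - C{\left(672,301 \right)} = - \frac{1}{787} - \left(170 + 672\right) = - \frac{1}{787} - 842 = - \frac{662655}{787}$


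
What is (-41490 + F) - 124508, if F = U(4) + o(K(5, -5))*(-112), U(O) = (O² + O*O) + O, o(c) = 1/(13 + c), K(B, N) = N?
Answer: -165976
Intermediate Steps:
U(O) = O + 2*O² (U(O) = (O² + O²) + O = 2*O² + O = O + 2*O²)
F = 22 (F = 4*(1 + 2*4) - 112/(13 - 5) = 4*(1 + 8) - 112/8 = 4*9 + (⅛)*(-112) = 36 - 14 = 22)
(-41490 + F) - 124508 = (-41490 + 22) - 124508 = -41468 - 124508 = -165976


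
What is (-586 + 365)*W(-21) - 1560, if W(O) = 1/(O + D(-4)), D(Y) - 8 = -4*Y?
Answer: -4901/3 ≈ -1633.7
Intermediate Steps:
D(Y) = 8 - 4*Y
W(O) = 1/(24 + O) (W(O) = 1/(O + (8 - 4*(-4))) = 1/(O + (8 + 16)) = 1/(O + 24) = 1/(24 + O))
(-586 + 365)*W(-21) - 1560 = (-586 + 365)/(24 - 21) - 1560 = -221/3 - 1560 = -4901/3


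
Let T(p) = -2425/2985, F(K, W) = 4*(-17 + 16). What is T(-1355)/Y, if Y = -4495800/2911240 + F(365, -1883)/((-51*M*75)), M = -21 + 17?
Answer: 45005950875/85566747544 ≈ 0.52597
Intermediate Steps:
M = -4
F(K, W) = -4 (F(K, W) = 4*(-1) = -4)
T(p) = -485/597 (T(p) = -2425*1/2985 = -485/597)
Y = -429983656/278387325 (Y = -4495800/2911240 - 4/(-51*(-4)*75) = -4495800*1/2911240 - 4/(204*75) = -112395/72781 - 4/15300 = -112395/72781 - 4*1/15300 = -112395/72781 - 1/3825 = -429983656/278387325 ≈ -1.5446)
T(-1355)/Y = -485/(597*(-429983656/278387325)) = -485/597*(-278387325/429983656) = 45005950875/85566747544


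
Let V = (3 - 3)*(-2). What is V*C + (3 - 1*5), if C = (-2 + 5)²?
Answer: -2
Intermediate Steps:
V = 0 (V = 0*(-2) = 0)
C = 9 (C = 3² = 9)
V*C + (3 - 1*5) = 0*9 + (3 - 1*5) = 0 + (3 - 5) = 0 - 2 = -2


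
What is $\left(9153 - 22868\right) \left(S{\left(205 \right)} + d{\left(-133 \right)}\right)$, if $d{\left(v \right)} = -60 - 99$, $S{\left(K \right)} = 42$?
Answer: $1604655$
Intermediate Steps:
$d{\left(v \right)} = -159$ ($d{\left(v \right)} = -60 - 99 = -159$)
$\left(9153 - 22868\right) \left(S{\left(205 \right)} + d{\left(-133 \right)}\right) = \left(9153 - 22868\right) \left(42 - 159\right) = \left(-13715\right) \left(-117\right) = 1604655$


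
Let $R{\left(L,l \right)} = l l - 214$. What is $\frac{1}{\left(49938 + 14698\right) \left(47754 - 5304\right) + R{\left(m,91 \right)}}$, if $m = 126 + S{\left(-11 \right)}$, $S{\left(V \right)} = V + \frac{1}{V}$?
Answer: $\frac{1}{2743806267} \approx 3.6446 \cdot 10^{-10}$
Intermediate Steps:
$m = \frac{1264}{11}$ ($m = 126 - \left(11 - \frac{1}{-11}\right) = 126 - \frac{122}{11} = \frac{1264}{11} \approx 114.91$)
$R{\left(L,l \right)} = -214 + l^{2}$ ($R{\left(L,l \right)} = l^{2} - 214 = -214 + l^{2}$)
$\frac{1}{\left(49938 + 14698\right) \left(47754 - 5304\right) + R{\left(m,91 \right)}} = \frac{1}{\left(49938 + 14698\right) \left(47754 - 5304\right) - \left(214 - 91^{2}\right)} = \frac{1}{64636 \cdot 42450 + \left(-214 + 8281\right)} = \frac{1}{2743798200 + 8067} = \frac{1}{2743806267}$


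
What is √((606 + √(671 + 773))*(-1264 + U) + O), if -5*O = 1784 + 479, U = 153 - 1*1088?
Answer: I*√35415215/5 ≈ 1190.2*I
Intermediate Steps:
U = -935 (U = 153 - 1088 = -935)
O = -2263/5 (O = -(1784 + 479)/5 = -⅕*2263 = -2263/5 ≈ -452.60)
√((606 + √(671 + 773))*(-1264 + U) + O) = √((606 + √(671 + 773))*(-1264 - 935) - 2263/5) = √((606 + √1444)*(-2199) - 2263/5) = √((606 + 38)*(-2199) - 2263/5) = √(644*(-2199) - 2263/5) = √(-1416156 - 2263/5) = √(-7083043/5) = I*√35415215/5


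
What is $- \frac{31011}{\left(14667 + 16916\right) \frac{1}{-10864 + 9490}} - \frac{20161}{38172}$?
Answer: $\frac{1625838354745}{1205586276} \approx 1348.6$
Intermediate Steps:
$- \frac{31011}{\left(14667 + 16916\right) \frac{1}{-10864 + 9490}} - \frac{20161}{38172} = - \frac{31011}{31583 \frac{1}{-1374}} - \frac{20161}{38172} = - \frac{31011}{31583 \left(- \frac{1}{1374}\right)} - \frac{20161}{38172} = - \frac{31011}{- \frac{31583}{1374}} - \frac{20161}{38172} = \left(-31011\right) \left(- \frac{1374}{31583}\right) - \frac{20161}{38172} = \frac{42609114}{31583} - \frac{20161}{38172} = \frac{1625838354745}{1205586276}$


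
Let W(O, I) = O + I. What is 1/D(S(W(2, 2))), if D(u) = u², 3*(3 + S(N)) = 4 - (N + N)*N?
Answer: 9/1369 ≈ 0.0065741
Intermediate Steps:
W(O, I) = I + O
S(N) = -5/3 - 2*N²/3 (S(N) = -3 + (4 - (N + N)*N)/3 = -3 + (4 - 2*N*N)/3 = -3 + (4 - 2*N²)/3 = -3 + (4/3 - 2*N²/3) = -5/3 - 2*N²/3)
1/D(S(W(2, 2))) = 1/((-5/3 - 2*(2 + 2)²/3)²) = 1/((-5/3 - ⅔*4²)²) = 1/((-5/3 - ⅔*16)²) = 1/((-5/3 - 32/3)²) = 1/((-37/3)²) = 1/(1369/9) = 9/1369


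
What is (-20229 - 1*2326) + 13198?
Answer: -9357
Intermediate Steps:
(-20229 - 1*2326) + 13198 = (-20229 - 2326) + 13198 = -22555 + 13198 = -9357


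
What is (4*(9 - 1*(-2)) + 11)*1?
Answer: 55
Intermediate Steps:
(4*(9 - 1*(-2)) + 11)*1 = (4*(9 + 2) + 11)*1 = (4*11 + 11)*1 = (44 + 11)*1 = 55*1 = 55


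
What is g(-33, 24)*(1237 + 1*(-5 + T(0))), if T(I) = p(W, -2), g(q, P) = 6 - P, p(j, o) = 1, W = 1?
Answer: -22194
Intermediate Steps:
T(I) = 1
g(-33, 24)*(1237 + 1*(-5 + T(0))) = (6 - 1*24)*(1237 + 1*(-5 + 1)) = (6 - 24)*(1237 + 1*(-4)) = -18*(1237 - 4) = -18*1233 = -22194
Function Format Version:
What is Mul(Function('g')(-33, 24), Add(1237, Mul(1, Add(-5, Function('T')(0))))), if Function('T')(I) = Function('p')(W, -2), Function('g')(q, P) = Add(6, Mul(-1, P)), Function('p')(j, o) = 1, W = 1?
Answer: -22194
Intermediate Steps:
Function('T')(I) = 1
Mul(Function('g')(-33, 24), Add(1237, Mul(1, Add(-5, Function('T')(0))))) = Mul(Add(6, Mul(-1, 24)), Add(1237, Mul(1, Add(-5, 1)))) = Mul(Add(6, -24), Add(1237, Mul(1, -4))) = Mul(-18, Add(1237, -4)) = Mul(-18, 1233) = -22194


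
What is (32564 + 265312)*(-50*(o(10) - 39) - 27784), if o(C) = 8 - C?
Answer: -7665540984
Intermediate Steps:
(32564 + 265312)*(-50*(o(10) - 39) - 27784) = (32564 + 265312)*(-50*((8 - 1*10) - 39) - 27784) = 297876*(-50*((8 - 10) - 39) - 27784) = 297876*(-50*(-2 - 39) - 27784) = 297876*(-50*(-41) - 27784) = 297876*(2050 - 27784) = 297876*(-25734) = -7665540984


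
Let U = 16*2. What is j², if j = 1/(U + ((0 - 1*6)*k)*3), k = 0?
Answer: 1/1024 ≈ 0.00097656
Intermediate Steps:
U = 32
j = 1/32 (j = 1/(32 + ((0 - 1*6)*0)*3) = 1/(32 + ((0 - 6)*0)*3) = 1/(32 - 6*0*3) = 1/(32 + 0*3) = 1/(32 + 0) = 1/32 ≈ 0.031250)
j² = (1/32)² = 1/1024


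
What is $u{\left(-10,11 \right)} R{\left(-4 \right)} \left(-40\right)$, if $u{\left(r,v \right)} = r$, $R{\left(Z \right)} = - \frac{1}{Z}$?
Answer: $100$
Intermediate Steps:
$u{\left(-10,11 \right)} R{\left(-4 \right)} \left(-40\right) = - 10 \left(- \frac{1}{-4}\right) \left(-40\right) = - 10 \left(\left(-1\right) \left(- \frac{1}{4}\right)\right) \left(-40\right) = \left(-10\right) \frac{1}{4} \left(-40\right) = \left(- \frac{5}{2}\right) \left(-40\right) = 100$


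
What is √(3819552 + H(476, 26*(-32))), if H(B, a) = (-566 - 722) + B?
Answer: 2*√954685 ≈ 1954.2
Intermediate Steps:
H(B, a) = -1288 + B
√(3819552 + H(476, 26*(-32))) = √(3819552 + (-1288 + 476)) = √(3819552 - 812) = √3818740 = 2*√954685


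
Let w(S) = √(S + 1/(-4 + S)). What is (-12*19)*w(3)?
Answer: -228*√2 ≈ -322.44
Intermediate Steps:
(-12*19)*w(3) = (-12*19)*√((1 + 3*(-4 + 3))/(-4 + 3)) = -228*√2*√(-1/(-1)) = -228*√2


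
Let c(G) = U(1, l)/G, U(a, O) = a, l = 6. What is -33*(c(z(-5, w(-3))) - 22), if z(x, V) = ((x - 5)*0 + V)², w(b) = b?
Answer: 2167/3 ≈ 722.33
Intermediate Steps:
z(x, V) = V² (z(x, V) = ((-5 + x)*0 + V)² = (0 + V)² = V²)
c(G) = 1/G
-33*(c(z(-5, w(-3))) - 22) = -33*(1/((-3)²) - 22) = -33*(1/9 - 22) = -33*(⅑ - 22) = -33*(-197/9) = 2167/3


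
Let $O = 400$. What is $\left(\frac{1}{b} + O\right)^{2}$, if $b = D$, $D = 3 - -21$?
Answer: $\frac{92179201}{576} \approx 1.6003 \cdot 10^{5}$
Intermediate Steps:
$D = 24$ ($D = 3 + 21 = 24$)
$b = 24$
$\left(\frac{1}{b} + O\right)^{2} = \left(\frac{1}{24} + 400\right)^{2} = \left(\frac{9601}{24}\right)^{2} = \frac{92179201}{576}$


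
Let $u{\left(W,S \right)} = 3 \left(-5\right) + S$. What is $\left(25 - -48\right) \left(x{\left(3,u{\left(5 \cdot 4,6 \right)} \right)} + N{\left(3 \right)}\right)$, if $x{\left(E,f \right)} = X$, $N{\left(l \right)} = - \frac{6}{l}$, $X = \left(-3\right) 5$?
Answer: $-1241$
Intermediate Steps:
$u{\left(W,S \right)} = -15 + S$
$X = -15$
$x{\left(E,f \right)} = -15$
$\left(25 - -48\right) \left(x{\left(3,u{\left(5 \cdot 4,6 \right)} \right)} + N{\left(3 \right)}\right) = \left(25 - -48\right) \left(-15 - \frac{6}{3}\right) = \left(25 + 48\right) \left(-15 - 2\right) = 73 \left(-15 - 2\right) = 73 \left(-17\right) = -1241$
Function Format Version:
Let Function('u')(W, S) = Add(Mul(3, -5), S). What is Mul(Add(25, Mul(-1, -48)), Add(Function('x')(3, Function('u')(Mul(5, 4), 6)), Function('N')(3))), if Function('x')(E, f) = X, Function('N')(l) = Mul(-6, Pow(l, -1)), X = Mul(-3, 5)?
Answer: -1241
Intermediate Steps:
Function('u')(W, S) = Add(-15, S)
X = -15
Function('x')(E, f) = -15
Mul(Add(25, Mul(-1, -48)), Add(Function('x')(3, Function('u')(Mul(5, 4), 6)), Function('N')(3))) = Mul(Add(25, Mul(-1, -48)), Add(-15, Mul(-6, Pow(3, -1)))) = Mul(Add(25, 48), Add(-15, Mul(-6, Rational(1, 3)))) = Mul(73, Add(-15, -2)) = Mul(73, -17) = -1241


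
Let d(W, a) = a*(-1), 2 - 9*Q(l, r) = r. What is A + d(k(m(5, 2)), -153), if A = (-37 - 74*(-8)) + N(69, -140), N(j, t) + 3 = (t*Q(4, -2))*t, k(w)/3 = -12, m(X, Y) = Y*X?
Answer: 84745/9 ≈ 9416.1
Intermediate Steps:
Q(l, r) = 2/9 - r/9
m(X, Y) = X*Y
k(w) = -36 (k(w) = 3*(-12) = -36)
d(W, a) = -a
N(j, t) = -3 + 4*t²/9 (N(j, t) = -3 + (t*(2/9 - ⅑*(-2)))*t = -3 + (t*(2/9 + 2/9))*t = -3 + (t*(4/9))*t = -3 + (4*t/9)*t = -3 + 4*t²/9)
A = 83368/9 (A = (-37 - 74*(-8)) + (-3 + (4/9)*(-140)²) = (-37 + 592) + (-3 + (4/9)*19600) = 555 + (-3 + 78400/9) = 555 + 78373/9 = 83368/9 ≈ 9263.1)
A + d(k(m(5, 2)), -153) = 83368/9 - 1*(-153) = 83368/9 + 153 = 84745/9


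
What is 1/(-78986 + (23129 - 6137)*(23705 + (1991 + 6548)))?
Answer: 1/547811062 ≈ 1.8254e-9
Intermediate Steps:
1/(-78986 + (23129 - 6137)*(23705 + (1991 + 6548))) = 1/(-78986 + 16992*(23705 + 8539)) = 1/(-78986 + 16992*32244) = 1/(-78986 + 547890048) = 1/547811062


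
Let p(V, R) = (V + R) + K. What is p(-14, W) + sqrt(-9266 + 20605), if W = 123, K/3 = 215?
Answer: 754 + sqrt(11339) ≈ 860.48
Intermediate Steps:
K = 645 (K = 3*215 = 645)
p(V, R) = 645 + R + V (p(V, R) = (V + R) + 645 = (R + V) + 645 = 645 + R + V)
p(-14, W) + sqrt(-9266 + 20605) = (645 + 123 - 14) + sqrt(-9266 + 20605) = 754 + sqrt(11339)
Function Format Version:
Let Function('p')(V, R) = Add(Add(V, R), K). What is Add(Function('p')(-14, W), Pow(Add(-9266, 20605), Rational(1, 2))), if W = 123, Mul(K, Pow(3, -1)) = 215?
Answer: Add(754, Pow(11339, Rational(1, 2))) ≈ 860.48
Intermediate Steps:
K = 645 (K = Mul(3, 215) = 645)
Function('p')(V, R) = Add(645, R, V) (Function('p')(V, R) = Add(Add(V, R), 645) = Add(Add(R, V), 645) = Add(645, R, V))
Add(Function('p')(-14, W), Pow(Add(-9266, 20605), Rational(1, 2))) = Add(Add(645, 123, -14), Pow(Add(-9266, 20605), Rational(1, 2))) = Add(754, Pow(11339, Rational(1, 2)))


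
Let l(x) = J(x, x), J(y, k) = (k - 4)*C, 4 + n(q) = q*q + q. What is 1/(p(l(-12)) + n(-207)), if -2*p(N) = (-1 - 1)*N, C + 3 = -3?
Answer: 1/42734 ≈ 2.3401e-5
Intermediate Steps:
n(q) = -4 + q + q**2 (n(q) = -4 + (q*q + q) = -4 + (q**2 + q) = -4 + (q + q**2) = -4 + q + q**2)
C = -6 (C = -3 - 3 = -6)
J(y, k) = 24 - 6*k (J(y, k) = (k - 4)*(-6) = (-4 + k)*(-6) = 24 - 6*k)
l(x) = 24 - 6*x
p(N) = N (p(N) = -(-1 - 1)*N/2 = -(-1)*N = N)
1/(p(l(-12)) + n(-207)) = 1/((24 - 6*(-12)) + (-4 - 207 + (-207)**2)) = 1/((24 + 72) + (-4 - 207 + 42849)) = 1/(96 + 42638) = 1/42734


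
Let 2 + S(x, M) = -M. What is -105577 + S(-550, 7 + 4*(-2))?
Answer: -105578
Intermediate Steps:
S(x, M) = -2 - M
-105577 + S(-550, 7 + 4*(-2)) = -105577 + (-2 - (7 + 4*(-2))) = -105577 + (-2 - (7 - 8)) = -105577 + (-2 - 1*(-1)) = -105577 + (-2 + 1) = -105577 - 1 = -105578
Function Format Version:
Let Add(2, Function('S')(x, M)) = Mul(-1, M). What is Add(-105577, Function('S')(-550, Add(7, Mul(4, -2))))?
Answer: -105578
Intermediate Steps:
Function('S')(x, M) = Add(-2, Mul(-1, M))
Add(-105577, Function('S')(-550, Add(7, Mul(4, -2)))) = Add(-105577, Add(-2, Mul(-1, Add(7, Mul(4, -2))))) = Add(-105577, Add(-2, Mul(-1, Add(7, -8)))) = Add(-105577, Add(-2, Mul(-1, -1))) = Add(-105577, Add(-2, 1)) = Add(-105577, -1) = -105578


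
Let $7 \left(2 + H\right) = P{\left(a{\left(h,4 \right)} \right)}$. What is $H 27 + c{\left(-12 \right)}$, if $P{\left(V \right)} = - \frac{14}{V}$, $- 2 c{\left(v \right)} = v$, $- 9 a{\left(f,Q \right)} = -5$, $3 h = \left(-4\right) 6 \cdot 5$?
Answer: $- \frac{726}{5} \approx -145.2$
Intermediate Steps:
$h = -40$ ($h = \frac{\left(-4\right) 6 \cdot 5}{3} = \frac{\left(-24\right) 5}{3} = \frac{1}{3} \left(-120\right) = -40$)
$a{\left(f,Q \right)} = \frac{5}{9}$ ($a{\left(f,Q \right)} = \left(- \frac{1}{9}\right) \left(-5\right) = \frac{5}{9}$)
$c{\left(v \right)} = - \frac{v}{2}$
$H = - \frac{28}{5}$ ($H = -2 + \frac{\left(-14\right) \frac{1}{\frac{5}{9}}}{7} = -2 + \frac{\left(-14\right) \frac{9}{5}}{7} = -2 + \frac{1}{7} \left(- \frac{126}{5}\right) = -2 - \frac{18}{5} = - \frac{28}{5} \approx -5.6$)
$H 27 + c{\left(-12 \right)} = \left(- \frac{28}{5}\right) 27 - -6 = - \frac{756}{5} + 6 = - \frac{726}{5}$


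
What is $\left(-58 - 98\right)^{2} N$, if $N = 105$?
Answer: $2555280$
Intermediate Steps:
$\left(-58 - 98\right)^{2} N = \left(-58 - 98\right)^{2} \cdot 105 = \left(-156\right)^{2} \cdot 105 = 24336 \cdot 105 = 2555280$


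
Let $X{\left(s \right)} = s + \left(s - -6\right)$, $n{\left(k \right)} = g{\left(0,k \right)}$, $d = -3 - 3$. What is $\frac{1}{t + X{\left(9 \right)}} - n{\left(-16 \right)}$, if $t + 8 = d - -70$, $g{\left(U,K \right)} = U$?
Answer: $\frac{1}{80} \approx 0.0125$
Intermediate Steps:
$d = -6$ ($d = -3 - 3 = -6$)
$n{\left(k \right)} = 0$
$t = 56$ ($t = -8 - -64 = -8 + \left(-6 + 70\right) = -8 + 64 = 56$)
$X{\left(s \right)} = 6 + 2 s$ ($X{\left(s \right)} = s + \left(s + 6\right) = s + \left(6 + s\right) = 6 + 2 s$)
$\frac{1}{t + X{\left(9 \right)}} - n{\left(-16 \right)} = \frac{1}{56 + \left(6 + 2 \cdot 9\right)} - 0 = \frac{1}{56 + \left(6 + 18\right)} + 0 = \frac{1}{56 + 24} + 0 = \frac{1}{80} + 0 = \frac{1}{80}$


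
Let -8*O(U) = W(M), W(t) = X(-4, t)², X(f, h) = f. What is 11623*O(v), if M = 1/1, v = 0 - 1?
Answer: -23246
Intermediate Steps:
v = -1
M = 1 (M = 1*1 = 1)
W(t) = 16 (W(t) = (-4)² = 16)
O(U) = -2 (O(U) = -⅛*16 = -2)
11623*O(v) = 11623*(-2) = -23246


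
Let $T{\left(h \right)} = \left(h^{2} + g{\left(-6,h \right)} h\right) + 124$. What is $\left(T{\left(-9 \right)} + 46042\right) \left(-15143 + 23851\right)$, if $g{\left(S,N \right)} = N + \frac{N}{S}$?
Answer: $403306666$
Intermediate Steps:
$T{\left(h \right)} = 124 + \frac{11 h^{2}}{6}$ ($T{\left(h \right)} = \left(h^{2} + \left(h + \frac{h}{-6}\right) h\right) + 124 = \left(h^{2} + \left(h + h \left(- \frac{1}{6}\right)\right) h\right) + 124 = \left(h^{2} + \left(h - \frac{h}{6}\right) h\right) + 124 = \left(h^{2} + \frac{5 h}{6} h\right) + 124 = \left(h^{2} + \frac{5 h^{2}}{6}\right) + 124 = \frac{11 h^{2}}{6} + 124 = 124 + \frac{11 h^{2}}{6}$)
$\left(T{\left(-9 \right)} + 46042\right) \left(-15143 + 23851\right) = \left(\left(124 + \frac{11 \left(-9\right)^{2}}{6}\right) + 46042\right) \left(-15143 + 23851\right) = \left(\left(124 + \frac{11}{6} \cdot 81\right) + 46042\right) 8708 = \left(\left(124 + \frac{297}{2}\right) + 46042\right) 8708 = \left(\frac{545}{2} + 46042\right) 8708 = \frac{92629}{2} \cdot 8708 = 403306666$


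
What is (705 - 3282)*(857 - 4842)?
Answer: 10269345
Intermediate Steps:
(705 - 3282)*(857 - 4842) = -2577*(-3985) = 10269345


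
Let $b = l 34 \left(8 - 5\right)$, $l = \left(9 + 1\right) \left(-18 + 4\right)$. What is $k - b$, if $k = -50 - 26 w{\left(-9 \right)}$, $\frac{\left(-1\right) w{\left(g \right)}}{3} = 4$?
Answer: $14542$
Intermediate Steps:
$w{\left(g \right)} = -12$ ($w{\left(g \right)} = \left(-3\right) 4 = -12$)
$l = -140$ ($l = 10 \left(-14\right) = -140$)
$k = 262$ ($k = -50 - -312 = -50 + 312 = 262$)
$b = -14280$ ($b = \left(-140\right) 34 \left(8 - 5\right) = - 4760 \left(8 - 5\right) = \left(-4760\right) 3 = -14280$)
$k - b = 262 - -14280 = 262 + 14280 = 14542$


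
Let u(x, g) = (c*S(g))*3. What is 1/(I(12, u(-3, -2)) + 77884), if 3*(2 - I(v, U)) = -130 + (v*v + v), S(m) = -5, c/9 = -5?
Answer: 3/233632 ≈ 1.2841e-5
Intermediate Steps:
c = -45 (c = 9*(-5) = -45)
u(x, g) = 675 (u(x, g) = -45*(-5)*3 = 225*3 = 675)
I(v, U) = 136/3 - v/3 - v²/3 (I(v, U) = 2 - (-130 + (v*v + v))/3 = 2 - (-130 + (v² + v))/3 = 2 - (-130 + (v + v²))/3 = 2 - (-130 + v + v²)/3 = 2 + (130/3 - v/3 - v²/3) = 136/3 - v/3 - v²/3)
1/(I(12, u(-3, -2)) + 77884) = 1/((136/3 - ⅓*12 - ⅓*12²) + 77884) = 1/((136/3 - 4 - ⅓*144) + 77884) = 1/((136/3 - 4 - 48) + 77884) = 1/(-20/3 + 77884) = 1/(233632/3) = 3/233632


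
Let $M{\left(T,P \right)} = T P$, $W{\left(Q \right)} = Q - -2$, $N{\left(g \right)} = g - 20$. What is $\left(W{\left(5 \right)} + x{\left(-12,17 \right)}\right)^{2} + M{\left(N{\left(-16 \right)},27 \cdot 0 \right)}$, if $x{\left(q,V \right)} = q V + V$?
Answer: $32400$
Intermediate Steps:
$N{\left(g \right)} = -20 + g$
$x{\left(q,V \right)} = V + V q$ ($x{\left(q,V \right)} = V q + V = V + V q$)
$W{\left(Q \right)} = 2 + Q$ ($W{\left(Q \right)} = Q + 2 = 2 + Q$)
$M{\left(T,P \right)} = P T$
$\left(W{\left(5 \right)} + x{\left(-12,17 \right)}\right)^{2} + M{\left(N{\left(-16 \right)},27 \cdot 0 \right)} = \left(\left(2 + 5\right) + 17 \left(1 - 12\right)\right)^{2} + 27 \cdot 0 \left(-20 - 16\right) = \left(7 + 17 \left(-11\right)\right)^{2} + 0 \left(-36\right) = \left(7 - 187\right)^{2} + 0 = \left(-180\right)^{2} + 0 = 32400 + 0 = 32400$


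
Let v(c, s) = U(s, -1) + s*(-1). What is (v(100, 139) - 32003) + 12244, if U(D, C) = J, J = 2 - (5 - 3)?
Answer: -19898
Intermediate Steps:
J = 0 (J = 2 - 1*2 = 2 - 2 = 0)
U(D, C) = 0
v(c, s) = -s (v(c, s) = 0 + s*(-1) = 0 - s = -s)
(v(100, 139) - 32003) + 12244 = (-1*139 - 32003) + 12244 = (-139 - 32003) + 12244 = -32142 + 12244 = -19898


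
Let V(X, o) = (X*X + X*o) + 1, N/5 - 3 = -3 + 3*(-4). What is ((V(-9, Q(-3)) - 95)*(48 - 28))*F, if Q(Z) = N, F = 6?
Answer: 63240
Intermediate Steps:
N = -60 (N = 15 + 5*(-3 + 3*(-4)) = 15 + 5*(-3 - 12) = 15 + 5*(-15) = 15 - 75 = -60)
Q(Z) = -60
V(X, o) = 1 + X² + X*o (V(X, o) = (X² + X*o) + 1 = 1 + X² + X*o)
((V(-9, Q(-3)) - 95)*(48 - 28))*F = (((1 + (-9)² - 9*(-60)) - 95)*(48 - 28))*6 = (((1 + 81 + 540) - 95)*20)*6 = ((622 - 95)*20)*6 = (527*20)*6 = 10540*6 = 63240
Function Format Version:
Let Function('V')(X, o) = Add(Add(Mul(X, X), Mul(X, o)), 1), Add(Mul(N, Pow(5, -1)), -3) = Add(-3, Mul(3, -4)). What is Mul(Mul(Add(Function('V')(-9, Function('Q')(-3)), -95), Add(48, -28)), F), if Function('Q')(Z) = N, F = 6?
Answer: 63240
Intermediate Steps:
N = -60 (N = Add(15, Mul(5, Add(-3, Mul(3, -4)))) = Add(15, Mul(5, Add(-3, -12))) = Add(15, Mul(5, -15)) = Add(15, -75) = -60)
Function('Q')(Z) = -60
Function('V')(X, o) = Add(1, Pow(X, 2), Mul(X, o)) (Function('V')(X, o) = Add(Add(Pow(X, 2), Mul(X, o)), 1) = Add(1, Pow(X, 2), Mul(X, o)))
Mul(Mul(Add(Function('V')(-9, Function('Q')(-3)), -95), Add(48, -28)), F) = Mul(Mul(Add(Add(1, Pow(-9, 2), Mul(-9, -60)), -95), Add(48, -28)), 6) = Mul(Mul(Add(Add(1, 81, 540), -95), 20), 6) = Mul(Mul(Add(622, -95), 20), 6) = Mul(Mul(527, 20), 6) = Mul(10540, 6) = 63240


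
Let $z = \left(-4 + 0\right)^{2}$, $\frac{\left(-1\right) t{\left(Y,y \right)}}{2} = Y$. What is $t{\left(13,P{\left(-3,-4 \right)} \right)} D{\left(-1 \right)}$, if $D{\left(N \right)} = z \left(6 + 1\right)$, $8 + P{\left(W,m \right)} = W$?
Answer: $-2912$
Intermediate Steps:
$P{\left(W,m \right)} = -8 + W$
$t{\left(Y,y \right)} = - 2 Y$
$z = 16$ ($z = \left(-4\right)^{2} = 16$)
$D{\left(N \right)} = 112$ ($D{\left(N \right)} = 16 \left(6 + 1\right) = 16 \cdot 7 = 112$)
$t{\left(13,P{\left(-3,-4 \right)} \right)} D{\left(-1 \right)} = \left(-2\right) 13 \cdot 112 = \left(-26\right) 112 = -2912$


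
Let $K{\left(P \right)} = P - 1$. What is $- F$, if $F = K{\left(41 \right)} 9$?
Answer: $-360$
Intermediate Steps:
$K{\left(P \right)} = -1 + P$ ($K{\left(P \right)} = P - 1 = -1 + P$)
$F = 360$ ($F = \left(-1 + 41\right) 9 = 40 \cdot 9 = 360$)
$- F = \left(-1\right) 360 = -360$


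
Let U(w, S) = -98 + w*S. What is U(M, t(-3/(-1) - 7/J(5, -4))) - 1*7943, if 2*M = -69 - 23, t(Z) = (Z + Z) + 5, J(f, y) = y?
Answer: -8708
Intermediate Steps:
t(Z) = 5 + 2*Z (t(Z) = 2*Z + 5 = 5 + 2*Z)
M = -46 (M = (-69 - 23)/2 = (½)*(-92) = -46)
U(w, S) = -98 + S*w
U(M, t(-3/(-1) - 7/J(5, -4))) - 1*7943 = (-98 + (5 + 2*(-3/(-1) - 7/(-4)))*(-46)) - 1*7943 = (-98 + (5 + 2*(-3*(-1) - 7*(-¼)))*(-46)) - 7943 = (-98 + (5 + 2*(3 + 7/4))*(-46)) - 7943 = (-98 + (5 + 2*(19/4))*(-46)) - 7943 = (-98 + (5 + 19/2)*(-46)) - 7943 = (-98 + (29/2)*(-46)) - 7943 = (-98 - 667) - 7943 = -765 - 7943 = -8708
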